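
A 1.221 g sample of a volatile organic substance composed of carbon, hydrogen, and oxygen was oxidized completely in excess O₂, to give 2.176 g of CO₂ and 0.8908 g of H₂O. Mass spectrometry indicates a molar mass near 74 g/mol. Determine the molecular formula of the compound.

C3H6O2

mol C = 2.176 g CO₂ ÷ 44.009 g/mol = 0.049444 mol
mol H = 2 × 0.8908 g H₂O ÷ 18.015 g/mol = 0.098895 mol
mass O = 1.221 − (0.59388 + 0.099687) = 0.52744 g → mol O = 0.52744 ÷ 15.999 = 0.032967 mol
Divide by the smallest (0.032967 mol): C 1.500, H 3.000, O 1.000
Multiplying each by 2 gives whole numbers: C 3.00, H 6.00, O 2.00
Empirical formula: C3H6O2
Empirical-formula mass = 74.08 g/mol; 74 ÷ 74.08 ≈ 1, so the molecular formula is C3H6O2.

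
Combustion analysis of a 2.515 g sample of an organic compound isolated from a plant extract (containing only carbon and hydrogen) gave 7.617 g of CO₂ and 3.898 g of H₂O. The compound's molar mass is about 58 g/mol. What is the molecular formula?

mol C = 7.617 g CO₂ ÷ 44.009 g/mol = 0.17308 mol
mol H = 2 × 3.898 g H₂O ÷ 18.015 g/mol = 0.43275 mol
Divide by the smallest (0.17308 mol): C 1.000, H 2.500
Multiplying each by 2 gives whole numbers: C 2.00, H 5.00
Empirical formula: C2H5
Empirical-formula mass = 29.06 g/mol; 58 ÷ 29.06 ≈ 2, so the molecular formula is C4H10.

C4H10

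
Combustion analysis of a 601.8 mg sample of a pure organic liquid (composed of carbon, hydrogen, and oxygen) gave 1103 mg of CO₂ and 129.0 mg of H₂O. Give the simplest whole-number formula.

mol C = 1.103 g CO₂ ÷ 44.009 g/mol = 0.025063 mol
mol H = 2 × 0.1290 g H₂O ÷ 18.015 g/mol = 0.014321 mol
mass O = 0.6018 − (0.30103 + 0.014436) = 0.28633 g → mol O = 0.28633 ÷ 15.999 = 0.017897 mol
Divide by the smallest (0.014321 mol): C 1.750, H 1.000, O 1.250
Multiplying each by 4 gives whole numbers: C 7.00, H 4.00, O 5.00

C7H4O5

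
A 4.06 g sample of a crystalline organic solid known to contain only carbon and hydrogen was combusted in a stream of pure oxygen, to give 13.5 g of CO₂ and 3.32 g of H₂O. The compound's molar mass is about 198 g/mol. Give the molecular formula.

mol C = 13.5 g CO₂ ÷ 44.009 g/mol = 0.3068 mol
mol H = 2 × 3.32 g H₂O ÷ 18.015 g/mol = 0.3686 mol
Divide by the smallest (0.3068 mol): C 1.000, H 1.202
Multiplying each by 5 gives whole numbers: C 5.00, H 6.01
Empirical formula: C5H6
Empirical-formula mass = 66.10 g/mol; 198 ÷ 66.10 ≈ 3, so the molecular formula is C15H18.

C15H18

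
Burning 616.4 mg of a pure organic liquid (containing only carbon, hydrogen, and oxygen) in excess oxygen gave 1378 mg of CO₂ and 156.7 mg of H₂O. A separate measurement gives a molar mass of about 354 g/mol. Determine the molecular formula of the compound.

mol C = 1.378 g CO₂ ÷ 44.009 g/mol = 0.031312 mol
mol H = 2 × 0.1567 g H₂O ÷ 18.015 g/mol = 0.017397 mol
mass O = 0.6164 − (0.37609 + 0.017536) = 0.22278 g → mol O = 0.22278 ÷ 15.999 = 0.013925 mol
Divide by the smallest (0.013925 mol): C 2.249, H 1.249, O 1.000
Multiplying each by 4 gives whole numbers: C 8.99, H 5.00, O 4.00
Empirical formula: C9H5O4
Empirical-formula mass = 177.13 g/mol; 354 ÷ 177.13 ≈ 2, so the molecular formula is C18H10O8.

C18H10O8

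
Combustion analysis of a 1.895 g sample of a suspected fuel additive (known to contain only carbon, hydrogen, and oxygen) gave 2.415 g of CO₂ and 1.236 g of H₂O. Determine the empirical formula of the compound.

mol C = 2.415 g CO₂ ÷ 44.009 g/mol = 0.054875 mol
mol H = 2 × 1.236 g H₂O ÷ 18.015 g/mol = 0.13722 mol
mass O = 1.895 − (0.65911 + 0.13832) = 1.0976 g → mol O = 1.0976 ÷ 15.999 = 0.068603 mol
Divide by the smallest (0.054875 mol): C 1.000, H 2.501, O 1.250
Multiplying each by 4 gives whole numbers: C 4.00, H 10.00, O 5.00

C4H10O5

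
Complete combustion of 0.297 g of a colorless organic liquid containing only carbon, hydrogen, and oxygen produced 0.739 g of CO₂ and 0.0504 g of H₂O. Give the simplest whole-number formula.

C3HO

mol C = 0.739 g CO₂ ÷ 44.009 g/mol = 0.01679 mol
mol H = 2 × 0.0504 g H₂O ÷ 18.015 g/mol = 0.005595 mol
mass O = 0.297 − (0.2017 + 0.005640) = 0.08967 g → mol O = 0.08967 ÷ 15.999 = 0.005605 mol
Divide by the smallest (0.005595 mol): C 3.001, H 1.000, O 1.002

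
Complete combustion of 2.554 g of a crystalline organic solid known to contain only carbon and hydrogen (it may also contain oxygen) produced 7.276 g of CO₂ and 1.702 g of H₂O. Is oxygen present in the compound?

mol C = 7.276 g CO₂ ÷ 44.009 g/mol = 0.16533 mol
mol H = 2 × 1.702 g H₂O ÷ 18.015 g/mol = 0.18895 mol
C and H account for only 2.1762 g of the 2.554 g sample; the remaining 0.37776 g must be oxygen.

yes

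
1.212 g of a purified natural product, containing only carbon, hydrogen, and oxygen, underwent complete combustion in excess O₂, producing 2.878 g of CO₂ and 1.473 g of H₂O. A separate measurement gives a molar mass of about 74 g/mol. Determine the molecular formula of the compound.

mol C = 2.878 g CO₂ ÷ 44.009 g/mol = 0.065396 mol
mol H = 2 × 1.473 g H₂O ÷ 18.015 g/mol = 0.16353 mol
mass O = 1.212 − (0.78547 + 0.16484) = 0.26169 g → mol O = 0.26169 ÷ 15.999 = 0.016357 mol
Divide by the smallest (0.016357 mol): C 3.998, H 9.998, O 1.000
Empirical formula: C4H10O
Empirical-formula mass = 74.12 g/mol; 74 ÷ 74.12 ≈ 1, so the molecular formula is C4H10O.

C4H10O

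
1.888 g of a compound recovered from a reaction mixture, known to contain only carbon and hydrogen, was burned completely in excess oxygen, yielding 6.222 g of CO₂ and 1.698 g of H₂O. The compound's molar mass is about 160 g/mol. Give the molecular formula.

mol C = 6.222 g CO₂ ÷ 44.009 g/mol = 0.14138 mol
mol H = 2 × 1.698 g H₂O ÷ 18.015 g/mol = 0.18851 mol
Divide by the smallest (0.14138 mol): C 1.000, H 1.333
Multiplying each by 3 gives whole numbers: C 3.00, H 4.00
Empirical formula: C3H4
Empirical-formula mass = 40.06 g/mol; 160 ÷ 40.06 ≈ 4, so the molecular formula is C12H16.

C12H16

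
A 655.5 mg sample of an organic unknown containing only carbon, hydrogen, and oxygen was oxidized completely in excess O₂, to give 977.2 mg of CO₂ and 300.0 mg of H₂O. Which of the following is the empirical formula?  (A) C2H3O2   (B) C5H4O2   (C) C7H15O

(A) C2H3O2

mol C = 0.9772 g CO₂ ÷ 44.009 g/mol = 0.022205 mol
mol H = 2 × 0.3000 g H₂O ÷ 18.015 g/mol = 0.033306 mol
mass O = 0.6555 − (0.26670 + 0.033572) = 0.35523 g → mol O = 0.35523 ÷ 15.999 = 0.022203 mol
Divide by the smallest (0.022203 mol): C 1.000, H 1.500, O 1.000
Multiplying each by 2 gives whole numbers: C 2.00, H 3.00, O 2.00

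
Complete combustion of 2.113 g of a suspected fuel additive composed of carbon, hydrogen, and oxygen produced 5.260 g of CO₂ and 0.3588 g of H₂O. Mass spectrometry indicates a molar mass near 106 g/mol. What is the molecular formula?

mol C = 5.260 g CO₂ ÷ 44.009 g/mol = 0.11952 mol
mol H = 2 × 0.3588 g H₂O ÷ 18.015 g/mol = 0.039833 mol
mass O = 2.113 − (1.4356 + 0.040152) = 0.63728 g → mol O = 0.63728 ÷ 15.999 = 0.039833 mol
Divide by the smallest (0.039833 mol): C 3.001, H 1.000, O 1.000
Empirical formula: C3HO
Empirical-formula mass = 53.04 g/mol; 106 ÷ 53.04 ≈ 2, so the molecular formula is C6H2O2.

C6H2O2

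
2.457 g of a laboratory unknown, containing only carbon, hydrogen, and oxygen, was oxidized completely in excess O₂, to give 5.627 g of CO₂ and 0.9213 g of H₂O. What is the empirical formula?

C5H4O2

mol C = 5.627 g CO₂ ÷ 44.009 g/mol = 0.12786 mol
mol H = 2 × 0.9213 g H₂O ÷ 18.015 g/mol = 0.10228 mol
mass O = 2.457 − (1.5357 + 0.10310) = 0.81817 g → mol O = 0.81817 ÷ 15.999 = 0.051139 mol
Divide by the smallest (0.051139 mol): C 2.500, H 2.000, O 1.000
Multiplying each by 2 gives whole numbers: C 5.00, H 4.00, O 2.00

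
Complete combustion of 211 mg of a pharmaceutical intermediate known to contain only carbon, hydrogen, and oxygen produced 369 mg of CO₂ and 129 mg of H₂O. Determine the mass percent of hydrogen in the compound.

mol C = 0.369 g CO₂ ÷ 44.009 g/mol = 0.008385 mol
mol H = 2 × 0.129 g H₂O ÷ 18.015 g/mol = 0.01432 mol
mass O = 0.211 − (0.1007 + 0.01444) = 0.09586 g → mol O = 0.09586 ÷ 15.999 = 0.005991 mol
mass % H = 0.01444 g ÷ 0.211 g × 100%

6.8%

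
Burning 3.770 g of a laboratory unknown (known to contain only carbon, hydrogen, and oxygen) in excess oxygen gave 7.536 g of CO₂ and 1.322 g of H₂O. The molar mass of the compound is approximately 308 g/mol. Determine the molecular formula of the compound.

C14H12O8

mol C = 7.536 g CO₂ ÷ 44.009 g/mol = 0.17124 mol
mol H = 2 × 1.322 g H₂O ÷ 18.015 g/mol = 0.14677 mol
mass O = 3.770 − (2.0567 + 0.14794) = 1.5653 g → mol O = 1.5653 ÷ 15.999 = 0.097839 mol
Divide by the smallest (0.097839 mol): C 1.750, H 1.500, O 1.000
Multiplying each by 4 gives whole numbers: C 7.00, H 6.00, O 4.00
Empirical formula: C7H6O4
Empirical-formula mass = 154.12 g/mol; 308 ÷ 154.12 ≈ 2, so the molecular formula is C14H12O8.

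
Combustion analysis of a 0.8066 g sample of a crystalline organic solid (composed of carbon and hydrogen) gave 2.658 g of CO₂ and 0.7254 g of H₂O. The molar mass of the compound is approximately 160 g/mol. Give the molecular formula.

mol C = 2.658 g CO₂ ÷ 44.009 g/mol = 0.060397 mol
mol H = 2 × 0.7254 g H₂O ÷ 18.015 g/mol = 0.080533 mol
Divide by the smallest (0.060397 mol): C 1.000, H 1.333
Multiplying each by 3 gives whole numbers: C 3.00, H 4.00
Empirical formula: C3H4
Empirical-formula mass = 40.06 g/mol; 160 ÷ 40.06 ≈ 4, so the molecular formula is C12H16.

C12H16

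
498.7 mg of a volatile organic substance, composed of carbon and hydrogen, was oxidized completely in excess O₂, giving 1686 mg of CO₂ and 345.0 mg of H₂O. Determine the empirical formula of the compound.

mol C = 1.686 g CO₂ ÷ 44.009 g/mol = 0.038310 mol
mol H = 2 × 0.3450 g H₂O ÷ 18.015 g/mol = 0.038301 mol
Divide by the smallest (0.038301 mol): C 1.000, H 1.000

CH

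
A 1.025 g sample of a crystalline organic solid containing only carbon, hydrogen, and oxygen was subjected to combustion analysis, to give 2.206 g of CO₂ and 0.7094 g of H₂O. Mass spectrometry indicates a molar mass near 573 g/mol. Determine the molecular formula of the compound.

C28H44O12

mol C = 2.206 g CO₂ ÷ 44.009 g/mol = 0.050126 mol
mol H = 2 × 0.7094 g H₂O ÷ 18.015 g/mol = 0.078757 mol
mass O = 1.025 − (0.60206 + 0.079387) = 0.34355 g → mol O = 0.34355 ÷ 15.999 = 0.021473 mol
Divide by the smallest (0.021473 mol): C 2.334, H 3.668, O 1.000
Multiplying each by 3 gives whole numbers: C 7.00, H 11.00, O 3.00
Empirical formula: C7H11O3
Empirical-formula mass = 143.16 g/mol; 573 ÷ 143.16 ≈ 4, so the molecular formula is C28H44O12.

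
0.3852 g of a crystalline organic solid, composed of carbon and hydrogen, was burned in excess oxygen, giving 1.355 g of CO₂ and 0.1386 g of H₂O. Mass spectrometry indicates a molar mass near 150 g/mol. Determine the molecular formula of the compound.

C12H6

mol C = 1.355 g CO₂ ÷ 44.009 g/mol = 0.030789 mol
mol H = 2 × 0.1386 g H₂O ÷ 18.015 g/mol = 0.015387 mol
Divide by the smallest (0.015387 mol): C 2.001, H 1.000
Empirical formula: C2H
Empirical-formula mass = 25.03 g/mol; 150 ÷ 25.03 ≈ 6, so the molecular formula is C12H6.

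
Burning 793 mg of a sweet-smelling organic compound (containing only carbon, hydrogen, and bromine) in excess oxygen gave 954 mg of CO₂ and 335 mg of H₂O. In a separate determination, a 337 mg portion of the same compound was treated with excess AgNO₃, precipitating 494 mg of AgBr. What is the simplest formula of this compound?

C7H12Br2

mol C = 0.954 g CO₂ ÷ 44.009 g/mol = 0.02168 mol
mol H = 2 × 0.335 g H₂O ÷ 18.015 g/mol = 0.03719 mol
From the AgBr data: mol Br per gram of compound = (0.494 ÷ 187.772) ÷ 0.337 = 0.007807 mol/g, so in the 0.793 g combustion sample mol Br = 0.006191 mol
Divide by the smallest (0.006191 mol): C 3.502, H 6.008, Br 1.000
Multiplying each by 2 gives whole numbers: C 7.00, H 12.02, Br 2.00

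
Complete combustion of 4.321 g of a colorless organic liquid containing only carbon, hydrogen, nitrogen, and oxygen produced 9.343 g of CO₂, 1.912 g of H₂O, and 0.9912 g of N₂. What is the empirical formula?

mol C = 9.343 g CO₂ ÷ 44.009 g/mol = 0.21230 mol
mol H = 2 × 1.912 g H₂O ÷ 18.015 g/mol = 0.21227 mol
mol N = 2 × 0.9912 g N₂ ÷ 28.014 g/mol = 0.070765 mol
mass O = 4.321 − (2.5499 + 0.21397 + 0.99120) = 0.56593 g → mol O = 0.56593 ÷ 15.999 = 0.035373 mol
Divide by the smallest (0.035373 mol): C 6.002, H 6.001, N 2.001, O 1.000

C6H6N2O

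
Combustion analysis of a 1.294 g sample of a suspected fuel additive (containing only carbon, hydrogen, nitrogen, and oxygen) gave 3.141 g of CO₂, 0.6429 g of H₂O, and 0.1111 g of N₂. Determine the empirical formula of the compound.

C9H9NO2

mol C = 3.141 g CO₂ ÷ 44.009 g/mol = 0.071372 mol
mol H = 2 × 0.6429 g H₂O ÷ 18.015 g/mol = 0.071374 mol
mol N = 2 × 0.1111 g N₂ ÷ 28.014 g/mol = 0.0079317 mol
mass O = 1.294 − (0.85725 + 0.071945 + 0.11110) = 0.25371 g → mol O = 0.25371 ÷ 15.999 = 0.015858 mol
Divide by the smallest (0.0079317 mol): C 8.998, H 8.999, N 1.000, O 1.999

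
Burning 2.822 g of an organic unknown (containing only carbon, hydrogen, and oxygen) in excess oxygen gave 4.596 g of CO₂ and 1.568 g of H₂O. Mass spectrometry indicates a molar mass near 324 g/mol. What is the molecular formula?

mol C = 4.596 g CO₂ ÷ 44.009 g/mol = 0.10443 mol
mol H = 2 × 1.568 g H₂O ÷ 18.015 g/mol = 0.17408 mol
mass O = 2.822 − (1.2543 + 0.17547) = 1.3922 g → mol O = 1.3922 ÷ 15.999 = 0.087017 mol
Divide by the smallest (0.087017 mol): C 1.200, H 2.000, O 1.000
Multiplying each by 5 gives whole numbers: C 6.00, H 10.00, O 5.00
Empirical formula: C6H10O5
Empirical-formula mass = 162.14 g/mol; 324 ÷ 162.14 ≈ 2, so the molecular formula is C12H20O10.

C12H20O10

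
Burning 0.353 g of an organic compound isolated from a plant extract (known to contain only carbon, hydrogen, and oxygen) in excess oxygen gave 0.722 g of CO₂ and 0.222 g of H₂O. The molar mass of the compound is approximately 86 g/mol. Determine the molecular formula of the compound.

mol C = 0.722 g CO₂ ÷ 44.009 g/mol = 0.01641 mol
mol H = 2 × 0.222 g H₂O ÷ 18.015 g/mol = 0.02465 mol
mass O = 0.353 − (0.1970 + 0.02484) = 0.1311 g → mol O = 0.1311 ÷ 15.999 = 0.008195 mol
Divide by the smallest (0.008195 mol): C 2.002, H 3.008, O 1.000
Empirical formula: C2H3O
Empirical-formula mass = 43.05 g/mol; 86 ÷ 43.05 ≈ 2, so the molecular formula is C4H6O2.

C4H6O2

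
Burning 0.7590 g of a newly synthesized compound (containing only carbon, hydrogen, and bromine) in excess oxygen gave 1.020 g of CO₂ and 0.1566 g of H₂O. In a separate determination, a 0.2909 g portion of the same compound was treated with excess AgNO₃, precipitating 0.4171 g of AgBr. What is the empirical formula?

C4H3Br

mol C = 1.020 g CO₂ ÷ 44.009 g/mol = 0.023177 mol
mol H = 2 × 0.1566 g H₂O ÷ 18.015 g/mol = 0.017386 mol
From the AgBr data: mol Br per gram of compound = (0.4171 ÷ 187.772) ÷ 0.2909 = 0.0076360 mol/g, so in the 0.7590 g combustion sample mol Br = 0.0057957 mol
Divide by the smallest (0.0057957 mol): C 3.999, H 3.000, Br 1.000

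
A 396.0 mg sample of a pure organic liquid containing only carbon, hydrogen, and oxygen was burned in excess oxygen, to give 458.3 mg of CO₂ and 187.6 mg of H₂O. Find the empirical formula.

C2H4O3

mol C = 0.4583 g CO₂ ÷ 44.009 g/mol = 0.010414 mol
mol H = 2 × 0.1876 g H₂O ÷ 18.015 g/mol = 0.020827 mol
mass O = 0.3960 − (0.12508 + 0.020994) = 0.24993 g → mol O = 0.24993 ÷ 15.999 = 0.015621 mol
Divide by the smallest (0.010414 mol): C 1.000, H 2.000, O 1.500
Multiplying each by 2 gives whole numbers: C 2.00, H 4.00, O 3.00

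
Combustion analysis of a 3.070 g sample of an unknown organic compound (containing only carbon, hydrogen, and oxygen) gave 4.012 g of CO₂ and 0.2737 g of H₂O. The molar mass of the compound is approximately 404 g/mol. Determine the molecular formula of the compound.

mol C = 4.012 g CO₂ ÷ 44.009 g/mol = 0.091163 mol
mol H = 2 × 0.2737 g H₂O ÷ 18.015 g/mol = 0.030386 mol
mass O = 3.070 − (1.0950 + 0.030629) = 1.9444 g → mol O = 1.9444 ÷ 15.999 = 0.12153 mol
Divide by the smallest (0.030386 mol): C 3.000, H 1.000, O 4.000
Empirical formula: C3HO4
Empirical-formula mass = 101.04 g/mol; 404 ÷ 101.04 ≈ 4, so the molecular formula is C12H4O16.

C12H4O16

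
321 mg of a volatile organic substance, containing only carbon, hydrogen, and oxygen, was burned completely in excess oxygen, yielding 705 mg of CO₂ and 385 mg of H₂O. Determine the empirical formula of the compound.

mol C = 0.705 g CO₂ ÷ 44.009 g/mol = 0.01602 mol
mol H = 2 × 0.385 g H₂O ÷ 18.015 g/mol = 0.04274 mol
mass O = 0.321 − (0.1924 + 0.04308) = 0.08551 g → mol O = 0.08551 ÷ 15.999 = 0.005344 mol
Divide by the smallest (0.005344 mol): C 2.997, H 7.997, O 1.000

C3H8O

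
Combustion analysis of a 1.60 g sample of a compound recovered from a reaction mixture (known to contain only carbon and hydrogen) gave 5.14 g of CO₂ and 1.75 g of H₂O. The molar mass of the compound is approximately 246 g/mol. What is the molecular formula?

C18H30

mol C = 5.14 g CO₂ ÷ 44.009 g/mol = 0.1168 mol
mol H = 2 × 1.75 g H₂O ÷ 18.015 g/mol = 0.1943 mol
Divide by the smallest (0.1168 mol): C 1.000, H 1.663
Multiplying each by 3 gives whole numbers: C 3.00, H 4.99
Empirical formula: C3H5
Empirical-formula mass = 41.07 g/mol; 246 ÷ 41.07 ≈ 6, so the molecular formula is C18H30.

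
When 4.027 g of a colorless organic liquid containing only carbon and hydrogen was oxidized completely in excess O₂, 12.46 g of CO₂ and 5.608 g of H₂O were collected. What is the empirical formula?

mol C = 12.46 g CO₂ ÷ 44.009 g/mol = 0.28312 mol
mol H = 2 × 5.608 g H₂O ÷ 18.015 g/mol = 0.62259 mol
Divide by the smallest (0.28312 mol): C 1.000, H 2.199
Multiplying each by 5 gives whole numbers: C 5.00, H 11.00

C5H11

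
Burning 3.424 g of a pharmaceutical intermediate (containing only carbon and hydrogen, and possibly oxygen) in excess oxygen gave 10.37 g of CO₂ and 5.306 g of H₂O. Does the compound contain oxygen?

mol C = 10.37 g CO₂ ÷ 44.009 g/mol = 0.23563 mol
mol H = 2 × 5.306 g H₂O ÷ 18.015 g/mol = 0.58906 mol
C and H together account for 3.4240 g — essentially the entire 3.424 g sample — so the compound contains no oxygen.

no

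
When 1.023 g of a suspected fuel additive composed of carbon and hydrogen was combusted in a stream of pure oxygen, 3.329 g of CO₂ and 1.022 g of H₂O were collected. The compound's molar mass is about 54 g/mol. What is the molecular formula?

mol C = 3.329 g CO₂ ÷ 44.009 g/mol = 0.075644 mol
mol H = 2 × 1.022 g H₂O ÷ 18.015 g/mol = 0.11346 mol
Divide by the smallest (0.075644 mol): C 1.000, H 1.500
Multiplying each by 2 gives whole numbers: C 2.00, H 3.00
Empirical formula: C2H3
Empirical-formula mass = 27.05 g/mol; 54 ÷ 27.05 ≈ 2, so the molecular formula is C4H6.

C4H6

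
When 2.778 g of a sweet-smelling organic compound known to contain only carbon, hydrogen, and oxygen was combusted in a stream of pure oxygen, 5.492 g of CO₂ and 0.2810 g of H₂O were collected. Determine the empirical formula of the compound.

C8H2O5

mol C = 5.492 g CO₂ ÷ 44.009 g/mol = 0.12479 mol
mol H = 2 × 0.2810 g H₂O ÷ 18.015 g/mol = 0.031196 mol
mass O = 2.778 − (1.4989 + 0.031446) = 1.2477 g → mol O = 1.2477 ÷ 15.999 = 0.077984 mol
Divide by the smallest (0.031196 mol): C 4.000, H 1.000, O 2.500
Multiplying each by 2 gives whole numbers: C 8.00, H 2.00, O 5.00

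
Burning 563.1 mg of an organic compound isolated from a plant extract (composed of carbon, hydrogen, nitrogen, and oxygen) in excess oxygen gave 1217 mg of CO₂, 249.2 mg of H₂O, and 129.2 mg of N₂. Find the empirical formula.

mol C = 1.217 g CO₂ ÷ 44.009 g/mol = 0.027653 mol
mol H = 2 × 0.2492 g H₂O ÷ 18.015 g/mol = 0.027666 mol
mol N = 2 × 0.1292 g N₂ ÷ 28.014 g/mol = 0.0092240 mol
mass O = 0.5631 − (0.33215 + 0.027887 + 0.12920) = 0.073867 g → mol O = 0.073867 ÷ 15.999 = 0.0046170 mol
Divide by the smallest (0.0046170 mol): C 5.989, H 5.992, N 1.998, O 1.000

C6H6N2O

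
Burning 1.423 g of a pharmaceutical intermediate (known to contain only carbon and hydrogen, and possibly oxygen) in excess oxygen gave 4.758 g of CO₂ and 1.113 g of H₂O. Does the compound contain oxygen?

mol C = 4.758 g CO₂ ÷ 44.009 g/mol = 0.10811 mol
mol H = 2 × 1.113 g H₂O ÷ 18.015 g/mol = 0.12356 mol
C and H together account for 1.4231 g — essentially the entire 1.423 g sample — so the compound contains no oxygen.

no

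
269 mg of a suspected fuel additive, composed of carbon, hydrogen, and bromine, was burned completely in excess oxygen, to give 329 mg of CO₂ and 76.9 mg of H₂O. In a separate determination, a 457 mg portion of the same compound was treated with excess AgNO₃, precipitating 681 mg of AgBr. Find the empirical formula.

C7H8Br2

mol C = 0.329 g CO₂ ÷ 44.009 g/mol = 0.007476 mol
mol H = 2 × 0.0769 g H₂O ÷ 18.015 g/mol = 0.008537 mol
From the AgBr data: mol Br per gram of compound = (0.681 ÷ 187.772) ÷ 0.457 = 0.007936 mol/g, so in the 0.269 g combustion sample mol Br = 0.002135 mol
Divide by the smallest (0.002135 mol): C 3.502, H 3.999, Br 1.000
Multiplying each by 2 gives whole numbers: C 7.00, H 8.00, Br 2.00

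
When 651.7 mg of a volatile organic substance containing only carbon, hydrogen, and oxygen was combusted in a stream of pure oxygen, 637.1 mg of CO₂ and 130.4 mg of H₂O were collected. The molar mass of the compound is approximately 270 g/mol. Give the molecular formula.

C6H6O12

mol C = 0.6371 g CO₂ ÷ 44.009 g/mol = 0.014477 mol
mol H = 2 × 0.1304 g H₂O ÷ 18.015 g/mol = 0.014477 mol
mass O = 0.6517 − (0.17388 + 0.014593) = 0.46323 g → mol O = 0.46323 ÷ 15.999 = 0.028954 mol
Divide by the smallest (0.014477 mol): C 1.000, H 1.000, O 2.000
Empirical formula: CHO2
Empirical-formula mass = 45.02 g/mol; 270 ÷ 45.02 ≈ 6, so the molecular formula is C6H6O12.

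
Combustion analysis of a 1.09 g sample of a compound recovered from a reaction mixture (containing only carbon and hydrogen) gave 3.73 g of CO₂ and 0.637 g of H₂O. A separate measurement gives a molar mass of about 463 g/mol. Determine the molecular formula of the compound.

mol C = 3.73 g CO₂ ÷ 44.009 g/mol = 0.08476 mol
mol H = 2 × 0.637 g H₂O ÷ 18.015 g/mol = 0.07072 mol
Divide by the smallest (0.07072 mol): C 1.198, H 1.000
Multiplying each by 5 gives whole numbers: C 5.99, H 5.00
Empirical formula: C6H5
Empirical-formula mass = 77.11 g/mol; 463 ÷ 77.11 ≈ 6, so the molecular formula is C36H30.

C36H30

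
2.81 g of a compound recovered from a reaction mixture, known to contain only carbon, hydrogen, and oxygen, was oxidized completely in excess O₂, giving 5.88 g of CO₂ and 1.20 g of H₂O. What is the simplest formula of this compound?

C2H2O

mol C = 5.88 g CO₂ ÷ 44.009 g/mol = 0.1336 mol
mol H = 2 × 1.20 g H₂O ÷ 18.015 g/mol = 0.1332 mol
mass O = 2.81 − (1.605 + 0.1343) = 1.071 g → mol O = 1.071 ÷ 15.999 = 0.06694 mol
Divide by the smallest (0.06694 mol): C 1.996, H 1.990, O 1.000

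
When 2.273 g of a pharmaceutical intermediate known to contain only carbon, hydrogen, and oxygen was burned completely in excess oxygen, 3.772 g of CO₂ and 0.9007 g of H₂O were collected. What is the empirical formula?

C6H7O5

mol C = 3.772 g CO₂ ÷ 44.009 g/mol = 0.085710 mol
mol H = 2 × 0.9007 g H₂O ÷ 18.015 g/mol = 0.099994 mol
mass O = 2.273 − (1.0295 + 0.10079) = 1.1427 g → mol O = 1.1427 ÷ 15.999 = 0.071426 mol
Divide by the smallest (0.071426 mol): C 1.200, H 1.400, O 1.000
Multiplying each by 5 gives whole numbers: C 6.00, H 7.00, O 5.00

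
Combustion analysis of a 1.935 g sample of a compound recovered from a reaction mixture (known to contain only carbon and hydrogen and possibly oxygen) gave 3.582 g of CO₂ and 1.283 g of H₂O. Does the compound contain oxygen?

mol C = 3.582 g CO₂ ÷ 44.009 g/mol = 0.081392 mol
mol H = 2 × 1.283 g H₂O ÷ 18.015 g/mol = 0.14244 mol
C and H account for only 1.1212 g of the 1.935 g sample; the remaining 0.81382 g must be oxygen.

yes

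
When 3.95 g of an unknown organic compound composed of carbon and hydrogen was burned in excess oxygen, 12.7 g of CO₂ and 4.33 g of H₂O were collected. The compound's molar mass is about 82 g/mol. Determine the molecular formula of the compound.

mol C = 12.7 g CO₂ ÷ 44.009 g/mol = 0.2886 mol
mol H = 2 × 4.33 g H₂O ÷ 18.015 g/mol = 0.4807 mol
Divide by the smallest (0.2886 mol): C 1.000, H 1.666
Multiplying each by 3 gives whole numbers: C 3.00, H 5.00
Empirical formula: C3H5
Empirical-formula mass = 41.07 g/mol; 82 ÷ 41.07 ≈ 2, so the molecular formula is C6H10.

C6H10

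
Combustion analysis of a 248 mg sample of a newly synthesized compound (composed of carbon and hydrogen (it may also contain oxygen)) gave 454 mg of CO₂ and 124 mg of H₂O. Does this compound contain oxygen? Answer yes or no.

yes

mol C = 0.454 g CO₂ ÷ 44.009 g/mol = 0.01032 mol
mol H = 2 × 0.124 g H₂O ÷ 18.015 g/mol = 0.01377 mol
C and H account for only 0.1378 g of the 0.248 g sample; the remaining 0.1102 g must be oxygen.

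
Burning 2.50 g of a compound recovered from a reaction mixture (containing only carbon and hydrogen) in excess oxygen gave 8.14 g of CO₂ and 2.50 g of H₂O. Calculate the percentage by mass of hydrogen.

mol C = 8.14 g CO₂ ÷ 44.009 g/mol = 0.1850 mol
mol H = 2 × 2.50 g H₂O ÷ 18.015 g/mol = 0.2775 mol
mass % H = 0.2798 g ÷ 2.50 g × 100%

11.2%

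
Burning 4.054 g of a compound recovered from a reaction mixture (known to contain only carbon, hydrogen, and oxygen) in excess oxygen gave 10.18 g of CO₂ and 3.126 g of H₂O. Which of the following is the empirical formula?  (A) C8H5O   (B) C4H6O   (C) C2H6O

mol C = 10.18 g CO₂ ÷ 44.009 g/mol = 0.23132 mol
mol H = 2 × 3.126 g H₂O ÷ 18.015 g/mol = 0.34704 mol
mass O = 4.054 − (2.7783 + 0.34982) = 0.92584 g → mol O = 0.92584 ÷ 15.999 = 0.057869 mol
Divide by the smallest (0.057869 mol): C 3.997, H 5.997, O 1.000

(B) C4H6O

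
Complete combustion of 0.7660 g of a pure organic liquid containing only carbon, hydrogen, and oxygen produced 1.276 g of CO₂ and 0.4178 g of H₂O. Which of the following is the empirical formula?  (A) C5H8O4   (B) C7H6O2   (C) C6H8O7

mol C = 1.276 g CO₂ ÷ 44.009 g/mol = 0.028994 mol
mol H = 2 × 0.4178 g H₂O ÷ 18.015 g/mol = 0.046384 mol
mass O = 0.7660 − (0.34825 + 0.046755) = 0.37100 g → mol O = 0.37100 ÷ 15.999 = 0.023189 mol
Divide by the smallest (0.023189 mol): C 1.250, H 2.000, O 1.000
Multiplying each by 4 gives whole numbers: C 5.00, H 8.00, O 4.00

(A) C5H8O4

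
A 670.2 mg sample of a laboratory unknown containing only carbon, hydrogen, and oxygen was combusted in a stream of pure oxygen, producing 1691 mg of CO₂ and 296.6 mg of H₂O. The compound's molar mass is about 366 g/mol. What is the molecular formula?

mol C = 1.691 g CO₂ ÷ 44.009 g/mol = 0.038424 mol
mol H = 2 × 0.2966 g H₂O ÷ 18.015 g/mol = 0.032928 mol
mass O = 0.6702 − (0.46151 + 0.033192) = 0.17550 g → mol O = 0.17550 ÷ 15.999 = 0.010969 mol
Divide by the smallest (0.010969 mol): C 3.503, H 3.002, O 1.000
Multiplying each by 2 gives whole numbers: C 7.01, H 6.00, O 2.00
Empirical formula: C7H6O2
Empirical-formula mass = 122.12 g/mol; 366 ÷ 122.12 ≈ 3, so the molecular formula is C21H18O6.

C21H18O6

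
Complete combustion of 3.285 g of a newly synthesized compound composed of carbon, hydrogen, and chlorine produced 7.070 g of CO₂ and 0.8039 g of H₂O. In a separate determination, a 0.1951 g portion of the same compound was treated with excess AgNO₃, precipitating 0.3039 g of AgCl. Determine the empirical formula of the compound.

mol C = 7.070 g CO₂ ÷ 44.009 g/mol = 0.16065 mol
mol H = 2 × 0.8039 g H₂O ÷ 18.015 g/mol = 0.089248 mol
From the AgCl data: mol Cl per gram of compound = (0.3039 ÷ 143.318) ÷ 0.1951 = 0.010869 mol/g, so in the 3.285 g combustion sample mol Cl = 0.035703 mol
Divide by the smallest (0.035703 mol): C 4.500, H 2.500, Cl 1.000
Multiplying each by 2 gives whole numbers: C 9.00, H 5.00, Cl 2.00

C9H5Cl2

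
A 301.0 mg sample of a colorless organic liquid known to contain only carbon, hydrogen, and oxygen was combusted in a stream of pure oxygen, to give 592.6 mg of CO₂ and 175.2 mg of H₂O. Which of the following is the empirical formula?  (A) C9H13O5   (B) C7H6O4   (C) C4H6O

mol C = 0.5926 g CO₂ ÷ 44.009 g/mol = 0.013465 mol
mol H = 2 × 0.1752 g H₂O ÷ 18.015 g/mol = 0.019450 mol
mass O = 0.3010 − (0.16173 + 0.019606) = 0.11966 g → mol O = 0.11966 ÷ 15.999 = 0.0074793 mol
Divide by the smallest (0.0074793 mol): C 1.800, H 2.601, O 1.000
Multiplying each by 5 gives whole numbers: C 9.00, H 13.00, O 5.00

(A) C9H13O5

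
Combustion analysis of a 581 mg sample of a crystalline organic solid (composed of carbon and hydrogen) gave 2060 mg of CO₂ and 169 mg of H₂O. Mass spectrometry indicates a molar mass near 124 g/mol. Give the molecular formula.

C10H4

mol C = 2.06 g CO₂ ÷ 44.009 g/mol = 0.04681 mol
mol H = 2 × 0.169 g H₂O ÷ 18.015 g/mol = 0.01876 mol
Divide by the smallest (0.01876 mol): C 2.495, H 1.000
Multiplying each by 2 gives whole numbers: C 4.99, H 2.00
Empirical formula: C5H2
Empirical-formula mass = 62.07 g/mol; 124 ÷ 62.07 ≈ 2, so the molecular formula is C10H4.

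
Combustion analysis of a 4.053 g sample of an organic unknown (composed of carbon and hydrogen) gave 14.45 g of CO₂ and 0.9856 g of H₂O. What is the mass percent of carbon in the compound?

97.30%

mol C = 14.45 g CO₂ ÷ 44.009 g/mol = 0.32834 mol
mol H = 2 × 0.9856 g H₂O ÷ 18.015 g/mol = 0.10942 mol
mass % C = 3.9437 g ÷ 4.053 g × 100%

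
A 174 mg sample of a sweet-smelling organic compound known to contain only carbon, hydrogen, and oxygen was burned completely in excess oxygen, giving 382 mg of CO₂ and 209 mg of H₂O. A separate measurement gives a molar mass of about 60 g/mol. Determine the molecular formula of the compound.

C3H8O

mol C = 0.382 g CO₂ ÷ 44.009 g/mol = 0.008680 mol
mol H = 2 × 0.209 g H₂O ÷ 18.015 g/mol = 0.02320 mol
mass O = 0.174 − (0.1043 + 0.02339) = 0.04636 g → mol O = 0.04636 ÷ 15.999 = 0.002897 mol
Divide by the smallest (0.002897 mol): C 2.996, H 8.008, O 1.000
Empirical formula: C3H8O
Empirical-formula mass = 60.10 g/mol; 60 ÷ 60.10 ≈ 1, so the molecular formula is C3H8O.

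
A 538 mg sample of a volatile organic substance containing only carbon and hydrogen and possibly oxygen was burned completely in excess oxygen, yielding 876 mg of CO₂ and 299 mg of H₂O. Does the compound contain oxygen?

yes

mol C = 0.876 g CO₂ ÷ 44.009 g/mol = 0.01991 mol
mol H = 2 × 0.299 g H₂O ÷ 18.015 g/mol = 0.03319 mol
C and H account for only 0.2725 g of the 0.538 g sample; the remaining 0.2655 g must be oxygen.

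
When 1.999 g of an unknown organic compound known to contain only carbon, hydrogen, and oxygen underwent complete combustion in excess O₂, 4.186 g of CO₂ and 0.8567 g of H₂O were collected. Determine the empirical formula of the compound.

mol C = 4.186 g CO₂ ÷ 44.009 g/mol = 0.095117 mol
mol H = 2 × 0.8567 g H₂O ÷ 18.015 g/mol = 0.095110 mol
mass O = 1.999 − (1.1424 + 0.095871) = 0.76068 g → mol O = 0.76068 ÷ 15.999 = 0.047545 mol
Divide by the smallest (0.047545 mol): C 2.001, H 2.000, O 1.000

C2H2O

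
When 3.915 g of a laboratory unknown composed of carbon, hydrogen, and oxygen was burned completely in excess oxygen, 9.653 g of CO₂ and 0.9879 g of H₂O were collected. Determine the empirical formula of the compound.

mol C = 9.653 g CO₂ ÷ 44.009 g/mol = 0.21934 mol
mol H = 2 × 0.9879 g H₂O ÷ 18.015 g/mol = 0.10968 mol
mass O = 3.915 − (2.6345 + 0.11055) = 1.1699 g → mol O = 1.1699 ÷ 15.999 = 0.073126 mol
Divide by the smallest (0.073126 mol): C 3.000, H 1.500, O 1.000
Multiplying each by 2 gives whole numbers: C 6.00, H 3.00, O 2.00

C6H3O2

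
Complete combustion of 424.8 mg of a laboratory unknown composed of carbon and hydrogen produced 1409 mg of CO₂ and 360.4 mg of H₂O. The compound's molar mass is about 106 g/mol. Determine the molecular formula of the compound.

C8H10

mol C = 1.409 g CO₂ ÷ 44.009 g/mol = 0.032016 mol
mol H = 2 × 0.3604 g H₂O ÷ 18.015 g/mol = 0.040011 mol
Divide by the smallest (0.032016 mol): C 1.000, H 1.250
Multiplying each by 4 gives whole numbers: C 4.00, H 5.00
Empirical formula: C4H5
Empirical-formula mass = 53.08 g/mol; 106 ÷ 53.08 ≈ 2, so the molecular formula is C8H10.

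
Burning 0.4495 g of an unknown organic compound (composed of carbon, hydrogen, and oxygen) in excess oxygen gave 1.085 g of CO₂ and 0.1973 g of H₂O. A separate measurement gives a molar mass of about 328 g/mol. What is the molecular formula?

mol C = 1.085 g CO₂ ÷ 44.009 g/mol = 0.024654 mol
mol H = 2 × 0.1973 g H₂O ÷ 18.015 g/mol = 0.021904 mol
mass O = 0.4495 − (0.29612 + 0.022079) = 0.13130 g → mol O = 0.13130 ÷ 15.999 = 0.0082068 mol
Divide by the smallest (0.0082068 mol): C 3.004, H 2.669, O 1.000
Multiplying each by 3 gives whole numbers: C 9.01, H 8.01, O 3.00
Empirical formula: C9H8O3
Empirical-formula mass = 164.16 g/mol; 328 ÷ 164.16 ≈ 2, so the molecular formula is C18H16O6.

C18H16O6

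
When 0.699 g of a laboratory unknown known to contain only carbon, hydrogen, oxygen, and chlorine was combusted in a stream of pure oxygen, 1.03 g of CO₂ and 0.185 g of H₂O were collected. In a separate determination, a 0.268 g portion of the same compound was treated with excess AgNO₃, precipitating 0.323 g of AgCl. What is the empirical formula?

C8H7Cl2O4

mol C = 1.03 g CO₂ ÷ 44.009 g/mol = 0.02340 mol
mol H = 2 × 0.185 g H₂O ÷ 18.015 g/mol = 0.02054 mol
From the AgCl data: mol Cl per gram of compound = (0.323 ÷ 143.318) ÷ 0.268 = 0.008409 mol/g, so in the 0.699 g combustion sample mol Cl = 0.005878 mol
mass O = 0.699 − (0.2811 + 0.02070 + 0.2084) = 0.1888 g → mol O = 0.1888 ÷ 15.999 = 0.01180 mol
Divide by the smallest (0.005878 mol): C 3.982, H 3.494, Cl 1.000, O 2.008
Multiplying each by 2 gives whole numbers: C 7.96, H 6.99, Cl 2.00, O 4.02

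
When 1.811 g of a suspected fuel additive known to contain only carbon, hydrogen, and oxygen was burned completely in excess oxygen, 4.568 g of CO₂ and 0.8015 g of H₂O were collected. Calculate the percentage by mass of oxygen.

mol C = 4.568 g CO₂ ÷ 44.009 g/mol = 0.10380 mol
mol H = 2 × 0.8015 g H₂O ÷ 18.015 g/mol = 0.088981 mol
mass O = 1.811 − (1.2467 + 0.089693) = 0.47460 g → mol O = 0.47460 ÷ 15.999 = 0.029664 mol
mass % O = 0.47460 g ÷ 1.811 g × 100%

26.21%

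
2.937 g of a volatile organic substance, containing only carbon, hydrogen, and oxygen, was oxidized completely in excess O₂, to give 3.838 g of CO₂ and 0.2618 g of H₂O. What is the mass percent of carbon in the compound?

35.66%

mol C = 3.838 g CO₂ ÷ 44.009 g/mol = 0.087209 mol
mol H = 2 × 0.2618 g H₂O ÷ 18.015 g/mol = 0.029065 mol
mass O = 2.937 − (1.0475 + 0.029297) = 1.8602 g → mol O = 1.8602 ÷ 15.999 = 0.11627 mol
mass % C = 1.0475 g ÷ 2.937 g × 100%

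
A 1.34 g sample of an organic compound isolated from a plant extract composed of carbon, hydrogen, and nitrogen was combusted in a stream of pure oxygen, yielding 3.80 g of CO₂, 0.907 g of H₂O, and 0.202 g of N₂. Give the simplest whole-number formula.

mol C = 3.80 g CO₂ ÷ 44.009 g/mol = 0.08635 mol
mol H = 2 × 0.907 g H₂O ÷ 18.015 g/mol = 0.1007 mol
mol N = 2 × 0.202 g N₂ ÷ 28.014 g/mol = 0.01442 mol
Divide by the smallest (0.01442 mol): C 5.987, H 6.982, N 1.000

C6H7N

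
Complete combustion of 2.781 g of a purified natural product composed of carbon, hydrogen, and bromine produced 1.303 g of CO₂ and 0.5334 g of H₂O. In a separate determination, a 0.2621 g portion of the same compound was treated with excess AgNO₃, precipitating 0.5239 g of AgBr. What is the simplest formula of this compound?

mol C = 1.303 g CO₂ ÷ 44.009 g/mol = 0.029608 mol
mol H = 2 × 0.5334 g H₂O ÷ 18.015 g/mol = 0.059217 mol
From the AgBr data: mol Br per gram of compound = (0.5239 ÷ 187.772) ÷ 0.2621 = 0.010645 mol/g, so in the 2.781 g combustion sample mol Br = 0.029604 mol
Divide by the smallest (0.029604 mol): C 1.000, H 2.000, Br 1.000

CH2Br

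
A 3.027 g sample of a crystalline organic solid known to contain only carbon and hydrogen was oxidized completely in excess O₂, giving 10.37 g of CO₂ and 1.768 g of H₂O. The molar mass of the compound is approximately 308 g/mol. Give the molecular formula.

C24H20

mol C = 10.37 g CO₂ ÷ 44.009 g/mol = 0.23563 mol
mol H = 2 × 1.768 g H₂O ÷ 18.015 g/mol = 0.19628 mol
Divide by the smallest (0.19628 mol): C 1.200, H 1.000
Multiplying each by 5 gives whole numbers: C 6.00, H 5.00
Empirical formula: C6H5
Empirical-formula mass = 77.11 g/mol; 308 ÷ 77.11 ≈ 4, so the molecular formula is C24H20.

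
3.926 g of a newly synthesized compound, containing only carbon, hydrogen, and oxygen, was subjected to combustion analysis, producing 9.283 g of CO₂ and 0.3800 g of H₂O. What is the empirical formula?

mol C = 9.283 g CO₂ ÷ 44.009 g/mol = 0.21093 mol
mol H = 2 × 0.3800 g H₂O ÷ 18.015 g/mol = 0.042187 mol
mass O = 3.926 − (2.5335 + 0.042525) = 1.3499 g → mol O = 1.3499 ÷ 15.999 = 0.084377 mol
Divide by the smallest (0.042187 mol): C 5.000, H 1.000, O 2.000

C5HO2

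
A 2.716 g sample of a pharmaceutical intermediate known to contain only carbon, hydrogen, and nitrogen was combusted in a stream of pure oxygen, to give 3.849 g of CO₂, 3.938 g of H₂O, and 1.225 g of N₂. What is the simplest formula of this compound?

mol C = 3.849 g CO₂ ÷ 44.009 g/mol = 0.087459 mol
mol H = 2 × 3.938 g H₂O ÷ 18.015 g/mol = 0.43719 mol
mol N = 2 × 1.225 g N₂ ÷ 28.014 g/mol = 0.087456 mol
Divide by the smallest (0.087456 mol): C 1.000, H 4.999, N 1.000

CH5N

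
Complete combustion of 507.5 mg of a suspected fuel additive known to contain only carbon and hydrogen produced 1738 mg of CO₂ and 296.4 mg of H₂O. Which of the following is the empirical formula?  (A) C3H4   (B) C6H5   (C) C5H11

(B) C6H5

mol C = 1.738 g CO₂ ÷ 44.009 g/mol = 0.039492 mol
mol H = 2 × 0.2964 g H₂O ÷ 18.015 g/mol = 0.032906 mol
Divide by the smallest (0.032906 mol): C 1.200, H 1.000
Multiplying each by 5 gives whole numbers: C 6.00, H 5.00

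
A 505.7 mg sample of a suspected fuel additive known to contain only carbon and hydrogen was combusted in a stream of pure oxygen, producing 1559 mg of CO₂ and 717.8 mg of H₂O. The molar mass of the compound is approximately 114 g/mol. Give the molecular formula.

mol C = 1.559 g CO₂ ÷ 44.009 g/mol = 0.035425 mol
mol H = 2 × 0.7178 g H₂O ÷ 18.015 g/mol = 0.079689 mol
Divide by the smallest (0.035425 mol): C 1.000, H 2.250
Multiplying each by 4 gives whole numbers: C 4.00, H 9.00
Empirical formula: C4H9
Empirical-formula mass = 57.12 g/mol; 114 ÷ 57.12 ≈ 2, so the molecular formula is C8H18.

C8H18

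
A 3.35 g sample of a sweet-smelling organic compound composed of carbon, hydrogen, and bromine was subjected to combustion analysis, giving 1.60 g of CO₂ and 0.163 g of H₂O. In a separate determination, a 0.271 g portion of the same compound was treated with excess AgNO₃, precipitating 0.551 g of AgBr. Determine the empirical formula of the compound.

mol C = 1.60 g CO₂ ÷ 44.009 g/mol = 0.03636 mol
mol H = 2 × 0.163 g H₂O ÷ 18.015 g/mol = 0.01810 mol
From the AgBr data: mol Br per gram of compound = (0.551 ÷ 187.772) ÷ 0.271 = 0.01083 mol/g, so in the 3.35 g combustion sample mol Br = 0.03627 mol
Divide by the smallest (0.01810 mol): C 2.009, H 1.000, Br 2.005

C2HBr2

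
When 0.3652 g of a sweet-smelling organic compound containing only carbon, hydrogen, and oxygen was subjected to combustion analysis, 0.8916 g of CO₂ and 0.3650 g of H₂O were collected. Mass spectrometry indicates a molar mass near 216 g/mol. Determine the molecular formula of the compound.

C12H24O3

mol C = 0.8916 g CO₂ ÷ 44.009 g/mol = 0.020259 mol
mol H = 2 × 0.3650 g H₂O ÷ 18.015 g/mol = 0.040522 mol
mass O = 0.3652 − (0.24334 + 0.040846) = 0.081017 g → mol O = 0.081017 ÷ 15.999 = 0.0050639 mol
Divide by the smallest (0.0050639 mol): C 4.001, H 8.002, O 1.000
Empirical formula: C4H8O
Empirical-formula mass = 72.11 g/mol; 216 ÷ 72.11 ≈ 3, so the molecular formula is C12H24O3.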